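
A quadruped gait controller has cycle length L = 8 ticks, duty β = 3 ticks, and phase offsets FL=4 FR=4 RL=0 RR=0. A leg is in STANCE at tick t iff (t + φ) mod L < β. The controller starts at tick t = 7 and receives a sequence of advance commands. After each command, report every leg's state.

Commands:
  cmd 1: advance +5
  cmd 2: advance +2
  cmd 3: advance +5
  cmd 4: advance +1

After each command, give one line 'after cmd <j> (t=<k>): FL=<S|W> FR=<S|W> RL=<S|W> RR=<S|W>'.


after cmd 1 (t=12): FL=S FR=S RL=W RR=W
after cmd 2 (t=14): FL=S FR=S RL=W RR=W
after cmd 3 (t=19): FL=W FR=W RL=W RR=W
after cmd 4 (t=20): FL=S FR=S RL=W RR=W

start t=7: FL=W FR=W RL=W RR=W
cmd 1: advance +5 → t=12, phase=(0,0,4,4) → FL=S FR=S RL=W RR=W
cmd 2: advance +2 → t=14, phase=(2,2,6,6) → FL=S FR=S RL=W RR=W
cmd 3: advance +5 → t=19, phase=(7,7,3,3) → FL=W FR=W RL=W RR=W
cmd 4: advance +1 → t=20, phase=(0,0,4,4) → FL=S FR=S RL=W RR=W


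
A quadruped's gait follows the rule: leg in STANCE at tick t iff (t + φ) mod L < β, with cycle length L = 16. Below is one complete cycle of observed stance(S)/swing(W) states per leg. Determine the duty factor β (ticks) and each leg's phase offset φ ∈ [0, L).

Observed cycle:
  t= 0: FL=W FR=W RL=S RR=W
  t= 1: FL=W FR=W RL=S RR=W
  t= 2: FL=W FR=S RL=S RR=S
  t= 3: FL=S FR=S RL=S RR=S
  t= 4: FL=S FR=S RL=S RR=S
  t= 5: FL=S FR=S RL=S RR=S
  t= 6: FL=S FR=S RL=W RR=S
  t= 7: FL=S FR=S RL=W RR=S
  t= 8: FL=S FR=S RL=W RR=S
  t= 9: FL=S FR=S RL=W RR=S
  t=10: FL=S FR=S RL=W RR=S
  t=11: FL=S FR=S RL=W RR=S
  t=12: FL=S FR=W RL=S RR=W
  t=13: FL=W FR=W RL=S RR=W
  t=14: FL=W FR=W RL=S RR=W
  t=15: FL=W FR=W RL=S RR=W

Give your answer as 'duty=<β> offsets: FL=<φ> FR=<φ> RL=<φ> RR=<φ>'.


duty=10 offsets: FL=13 FR=14 RL=4 RR=14

duty β = stance ticks per leg = 10
FL: stance ticks = 10; W→S at t=3 → φ=13
FR: stance ticks = 10; W→S at t=2 → φ=14
RL: stance ticks = 10; W→S at t=12 → φ=4
RR: stance ticks = 10; W→S at t=2 → φ=14


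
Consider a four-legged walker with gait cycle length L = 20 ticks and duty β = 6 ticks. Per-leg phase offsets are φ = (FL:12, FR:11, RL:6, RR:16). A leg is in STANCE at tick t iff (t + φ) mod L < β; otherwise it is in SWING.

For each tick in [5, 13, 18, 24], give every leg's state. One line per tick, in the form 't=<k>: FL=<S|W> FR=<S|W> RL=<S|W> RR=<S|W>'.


t=5: phase=(17,16,11,1) vs β=6 → FL=W FR=W RL=W RR=S
t=13: phase=(5,4,19,9) vs β=6 → FL=S FR=S RL=W RR=W
t=18: phase=(10,9,4,14) vs β=6 → FL=W FR=W RL=S RR=W
t=24: phase=(16,15,10,0) vs β=6 → FL=W FR=W RL=W RR=S

t=5: FL=W FR=W RL=W RR=S
t=13: FL=S FR=S RL=W RR=W
t=18: FL=W FR=W RL=S RR=W
t=24: FL=W FR=W RL=W RR=S


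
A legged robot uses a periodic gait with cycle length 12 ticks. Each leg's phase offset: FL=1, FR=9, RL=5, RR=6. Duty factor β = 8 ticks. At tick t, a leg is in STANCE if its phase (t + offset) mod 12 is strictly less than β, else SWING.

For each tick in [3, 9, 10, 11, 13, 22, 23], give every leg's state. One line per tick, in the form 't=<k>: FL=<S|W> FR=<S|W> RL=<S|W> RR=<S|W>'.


t=3: FL=S FR=S RL=W RR=W
t=9: FL=W FR=S RL=S RR=S
t=10: FL=W FR=S RL=S RR=S
t=11: FL=S FR=W RL=S RR=S
t=13: FL=S FR=W RL=S RR=S
t=22: FL=W FR=S RL=S RR=S
t=23: FL=S FR=W RL=S RR=S

t=3: phase=(4,0,8,9) vs β=8 → FL=S FR=S RL=W RR=W
t=9: phase=(10,6,2,3) vs β=8 → FL=W FR=S RL=S RR=S
t=10: phase=(11,7,3,4) vs β=8 → FL=W FR=S RL=S RR=S
t=11: phase=(0,8,4,5) vs β=8 → FL=S FR=W RL=S RR=S
t=13: phase=(2,10,6,7) vs β=8 → FL=S FR=W RL=S RR=S
t=22: phase=(11,7,3,4) vs β=8 → FL=W FR=S RL=S RR=S
t=23: phase=(0,8,4,5) vs β=8 → FL=S FR=W RL=S RR=S


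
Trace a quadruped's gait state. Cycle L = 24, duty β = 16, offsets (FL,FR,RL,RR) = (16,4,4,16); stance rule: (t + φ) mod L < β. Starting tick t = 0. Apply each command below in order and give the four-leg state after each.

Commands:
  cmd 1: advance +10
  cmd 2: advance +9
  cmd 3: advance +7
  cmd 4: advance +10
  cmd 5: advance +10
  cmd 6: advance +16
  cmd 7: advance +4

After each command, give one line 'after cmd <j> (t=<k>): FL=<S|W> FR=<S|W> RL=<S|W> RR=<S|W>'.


after cmd 1 (t=10): FL=S FR=S RL=S RR=S
after cmd 2 (t=19): FL=S FR=W RL=W RR=S
after cmd 3 (t=26): FL=W FR=S RL=S RR=W
after cmd 4 (t=36): FL=S FR=W RL=W RR=S
after cmd 5 (t=46): FL=S FR=S RL=S RR=S
after cmd 6 (t=62): FL=S FR=W RL=W RR=S
after cmd 7 (t=66): FL=S FR=W RL=W RR=S

start t=0: FL=W FR=S RL=S RR=W
cmd 1: advance +10 → t=10, phase=(2,14,14,2) → FL=S FR=S RL=S RR=S
cmd 2: advance +9 → t=19, phase=(11,23,23,11) → FL=S FR=W RL=W RR=S
cmd 3: advance +7 → t=26, phase=(18,6,6,18) → FL=W FR=S RL=S RR=W
cmd 4: advance +10 → t=36, phase=(4,16,16,4) → FL=S FR=W RL=W RR=S
cmd 5: advance +10 → t=46, phase=(14,2,2,14) → FL=S FR=S RL=S RR=S
cmd 6: advance +16 → t=62, phase=(6,18,18,6) → FL=S FR=W RL=W RR=S
cmd 7: advance +4 → t=66, phase=(10,22,22,10) → FL=S FR=W RL=W RR=S


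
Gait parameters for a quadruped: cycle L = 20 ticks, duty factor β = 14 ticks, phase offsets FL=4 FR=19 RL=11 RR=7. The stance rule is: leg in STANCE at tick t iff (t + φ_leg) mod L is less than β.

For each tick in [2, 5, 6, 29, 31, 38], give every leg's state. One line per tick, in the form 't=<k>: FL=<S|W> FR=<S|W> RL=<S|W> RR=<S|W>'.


t=2: FL=S FR=S RL=S RR=S
t=5: FL=S FR=S RL=W RR=S
t=6: FL=S FR=S RL=W RR=S
t=29: FL=S FR=S RL=S RR=W
t=31: FL=W FR=S RL=S RR=W
t=38: FL=S FR=W RL=S RR=S

t=2: phase=(6,1,13,9) vs β=14 → FL=S FR=S RL=S RR=S
t=5: phase=(9,4,16,12) vs β=14 → FL=S FR=S RL=W RR=S
t=6: phase=(10,5,17,13) vs β=14 → FL=S FR=S RL=W RR=S
t=29: phase=(13,8,0,16) vs β=14 → FL=S FR=S RL=S RR=W
t=31: phase=(15,10,2,18) vs β=14 → FL=W FR=S RL=S RR=W
t=38: phase=(2,17,9,5) vs β=14 → FL=S FR=W RL=S RR=S


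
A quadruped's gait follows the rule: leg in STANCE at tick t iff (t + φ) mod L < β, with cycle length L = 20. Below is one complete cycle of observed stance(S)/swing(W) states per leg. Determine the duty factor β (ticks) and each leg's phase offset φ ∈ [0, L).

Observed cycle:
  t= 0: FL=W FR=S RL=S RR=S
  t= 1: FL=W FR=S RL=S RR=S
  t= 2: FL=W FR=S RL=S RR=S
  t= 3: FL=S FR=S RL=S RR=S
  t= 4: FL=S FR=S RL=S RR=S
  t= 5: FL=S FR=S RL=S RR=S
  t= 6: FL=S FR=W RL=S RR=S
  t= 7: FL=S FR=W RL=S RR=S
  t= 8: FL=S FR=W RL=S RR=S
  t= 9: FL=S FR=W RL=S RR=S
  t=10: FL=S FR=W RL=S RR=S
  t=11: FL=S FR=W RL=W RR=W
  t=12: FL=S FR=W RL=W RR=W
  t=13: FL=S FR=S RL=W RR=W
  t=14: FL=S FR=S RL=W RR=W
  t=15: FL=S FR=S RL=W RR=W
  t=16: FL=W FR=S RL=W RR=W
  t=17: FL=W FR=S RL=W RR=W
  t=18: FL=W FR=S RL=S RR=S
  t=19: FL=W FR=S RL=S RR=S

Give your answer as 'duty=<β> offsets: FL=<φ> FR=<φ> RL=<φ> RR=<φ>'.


duty=13 offsets: FL=17 FR=7 RL=2 RR=2

duty β = stance ticks per leg = 13
FL: stance ticks = 13; W→S at t=3 → φ=17
FR: stance ticks = 13; W→S at t=13 → φ=7
RL: stance ticks = 13; W→S at t=18 → φ=2
RR: stance ticks = 13; W→S at t=18 → φ=2


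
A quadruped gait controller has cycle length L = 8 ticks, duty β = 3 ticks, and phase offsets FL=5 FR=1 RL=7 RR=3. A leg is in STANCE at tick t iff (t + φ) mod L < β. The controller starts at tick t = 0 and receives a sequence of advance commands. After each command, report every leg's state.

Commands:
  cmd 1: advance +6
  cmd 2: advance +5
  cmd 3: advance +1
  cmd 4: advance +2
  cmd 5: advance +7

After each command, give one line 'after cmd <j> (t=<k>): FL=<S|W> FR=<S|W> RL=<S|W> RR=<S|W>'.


after cmd 1 (t=6): FL=W FR=W RL=W RR=S
after cmd 2 (t=11): FL=S FR=W RL=S RR=W
after cmd 3 (t=12): FL=S FR=W RL=W RR=W
after cmd 4 (t=14): FL=W FR=W RL=W RR=S
after cmd 5 (t=21): FL=S FR=W RL=W RR=S

start t=0: FL=W FR=S RL=W RR=W
cmd 1: advance +6 → t=6, phase=(3,7,5,1) → FL=W FR=W RL=W RR=S
cmd 2: advance +5 → t=11, phase=(0,4,2,6) → FL=S FR=W RL=S RR=W
cmd 3: advance +1 → t=12, phase=(1,5,3,7) → FL=S FR=W RL=W RR=W
cmd 4: advance +2 → t=14, phase=(3,7,5,1) → FL=W FR=W RL=W RR=S
cmd 5: advance +7 → t=21, phase=(2,6,4,0) → FL=S FR=W RL=W RR=S


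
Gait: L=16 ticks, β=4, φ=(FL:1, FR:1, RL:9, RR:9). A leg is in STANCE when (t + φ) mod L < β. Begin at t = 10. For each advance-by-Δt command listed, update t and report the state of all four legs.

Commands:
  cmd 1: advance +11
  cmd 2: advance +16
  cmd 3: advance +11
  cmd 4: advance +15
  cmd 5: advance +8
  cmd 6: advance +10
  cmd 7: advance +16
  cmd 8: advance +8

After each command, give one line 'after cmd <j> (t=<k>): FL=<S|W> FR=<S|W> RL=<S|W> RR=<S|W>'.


after cmd 1 (t=21): FL=W FR=W RL=W RR=W
after cmd 2 (t=37): FL=W FR=W RL=W RR=W
after cmd 3 (t=48): FL=S FR=S RL=W RR=W
after cmd 4 (t=63): FL=S FR=S RL=W RR=W
after cmd 5 (t=71): FL=W FR=W RL=S RR=S
after cmd 6 (t=81): FL=S FR=S RL=W RR=W
after cmd 7 (t=97): FL=S FR=S RL=W RR=W
after cmd 8 (t=105): FL=W FR=W RL=S RR=S

start t=10: FL=W FR=W RL=S RR=S
cmd 1: advance +11 → t=21, phase=(6,6,14,14) → FL=W FR=W RL=W RR=W
cmd 2: advance +16 → t=37, phase=(6,6,14,14) → FL=W FR=W RL=W RR=W
cmd 3: advance +11 → t=48, phase=(1,1,9,9) → FL=S FR=S RL=W RR=W
cmd 4: advance +15 → t=63, phase=(0,0,8,8) → FL=S FR=S RL=W RR=W
cmd 5: advance +8 → t=71, phase=(8,8,0,0) → FL=W FR=W RL=S RR=S
cmd 6: advance +10 → t=81, phase=(2,2,10,10) → FL=S FR=S RL=W RR=W
cmd 7: advance +16 → t=97, phase=(2,2,10,10) → FL=S FR=S RL=W RR=W
cmd 8: advance +8 → t=105, phase=(10,10,2,2) → FL=W FR=W RL=S RR=S


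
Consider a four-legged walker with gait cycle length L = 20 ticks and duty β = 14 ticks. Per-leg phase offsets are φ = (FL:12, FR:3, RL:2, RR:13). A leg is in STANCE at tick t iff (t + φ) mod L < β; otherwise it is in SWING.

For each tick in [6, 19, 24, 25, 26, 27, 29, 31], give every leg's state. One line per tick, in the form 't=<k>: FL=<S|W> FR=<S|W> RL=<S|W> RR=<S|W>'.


t=6: FL=W FR=S RL=S RR=W
t=19: FL=S FR=S RL=S RR=S
t=24: FL=W FR=S RL=S RR=W
t=25: FL=W FR=S RL=S RR=W
t=26: FL=W FR=S RL=S RR=W
t=27: FL=W FR=S RL=S RR=S
t=29: FL=S FR=S RL=S RR=S
t=31: FL=S FR=W RL=S RR=S

t=6: phase=(18,9,8,19) vs β=14 → FL=W FR=S RL=S RR=W
t=19: phase=(11,2,1,12) vs β=14 → FL=S FR=S RL=S RR=S
t=24: phase=(16,7,6,17) vs β=14 → FL=W FR=S RL=S RR=W
t=25: phase=(17,8,7,18) vs β=14 → FL=W FR=S RL=S RR=W
t=26: phase=(18,9,8,19) vs β=14 → FL=W FR=S RL=S RR=W
t=27: phase=(19,10,9,0) vs β=14 → FL=W FR=S RL=S RR=S
t=29: phase=(1,12,11,2) vs β=14 → FL=S FR=S RL=S RR=S
t=31: phase=(3,14,13,4) vs β=14 → FL=S FR=W RL=S RR=S


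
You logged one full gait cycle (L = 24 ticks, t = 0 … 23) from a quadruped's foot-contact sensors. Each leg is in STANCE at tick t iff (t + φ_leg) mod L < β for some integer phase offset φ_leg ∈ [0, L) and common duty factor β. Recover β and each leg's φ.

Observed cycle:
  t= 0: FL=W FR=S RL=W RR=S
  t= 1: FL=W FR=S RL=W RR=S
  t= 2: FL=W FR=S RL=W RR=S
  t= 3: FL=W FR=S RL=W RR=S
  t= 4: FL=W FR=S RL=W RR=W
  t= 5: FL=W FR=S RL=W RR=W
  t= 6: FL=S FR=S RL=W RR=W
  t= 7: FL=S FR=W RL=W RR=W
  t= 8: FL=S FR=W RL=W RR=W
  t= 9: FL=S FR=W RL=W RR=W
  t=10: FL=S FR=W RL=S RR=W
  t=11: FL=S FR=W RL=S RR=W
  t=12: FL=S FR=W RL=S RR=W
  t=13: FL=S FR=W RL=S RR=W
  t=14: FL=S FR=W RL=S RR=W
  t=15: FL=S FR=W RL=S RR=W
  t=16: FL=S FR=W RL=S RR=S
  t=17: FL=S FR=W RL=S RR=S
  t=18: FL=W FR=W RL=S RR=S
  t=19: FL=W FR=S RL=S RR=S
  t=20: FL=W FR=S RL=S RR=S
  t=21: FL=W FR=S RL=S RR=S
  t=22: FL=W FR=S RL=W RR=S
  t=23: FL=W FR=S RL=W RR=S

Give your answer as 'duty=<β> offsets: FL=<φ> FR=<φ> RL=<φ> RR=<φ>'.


duty=12 offsets: FL=18 FR=5 RL=14 RR=8

duty β = stance ticks per leg = 12
FL: stance ticks = 12; W→S at t=6 → φ=18
FR: stance ticks = 12; W→S at t=19 → φ=5
RL: stance ticks = 12; W→S at t=10 → φ=14
RR: stance ticks = 12; W→S at t=16 → φ=8


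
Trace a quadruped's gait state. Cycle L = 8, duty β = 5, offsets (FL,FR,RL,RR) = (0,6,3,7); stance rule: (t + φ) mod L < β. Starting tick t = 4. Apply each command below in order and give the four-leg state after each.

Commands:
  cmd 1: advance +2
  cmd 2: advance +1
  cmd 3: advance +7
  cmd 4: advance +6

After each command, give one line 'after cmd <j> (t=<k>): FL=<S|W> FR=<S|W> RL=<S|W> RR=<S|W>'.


start t=4: FL=S FR=S RL=W RR=S
cmd 1: advance +2 → t=6, phase=(6,4,1,5) → FL=W FR=S RL=S RR=W
cmd 2: advance +1 → t=7, phase=(7,5,2,6) → FL=W FR=W RL=S RR=W
cmd 3: advance +7 → t=14, phase=(6,4,1,5) → FL=W FR=S RL=S RR=W
cmd 4: advance +6 → t=20, phase=(4,2,7,3) → FL=S FR=S RL=W RR=S

after cmd 1 (t=6): FL=W FR=S RL=S RR=W
after cmd 2 (t=7): FL=W FR=W RL=S RR=W
after cmd 3 (t=14): FL=W FR=S RL=S RR=W
after cmd 4 (t=20): FL=S FR=S RL=W RR=S


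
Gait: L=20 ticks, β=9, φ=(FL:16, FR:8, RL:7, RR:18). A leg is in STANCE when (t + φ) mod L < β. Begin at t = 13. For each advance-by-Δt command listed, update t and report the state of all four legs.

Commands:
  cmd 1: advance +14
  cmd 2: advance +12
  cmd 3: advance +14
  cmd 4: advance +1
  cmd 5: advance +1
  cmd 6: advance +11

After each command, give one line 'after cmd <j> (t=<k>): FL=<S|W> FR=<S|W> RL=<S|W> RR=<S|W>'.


after cmd 1 (t=27): FL=S FR=W RL=W RR=S
after cmd 2 (t=39): FL=W FR=S RL=S RR=W
after cmd 3 (t=53): FL=W FR=S RL=S RR=W
after cmd 4 (t=54): FL=W FR=S RL=S RR=W
after cmd 5 (t=55): FL=W FR=S RL=S RR=W
after cmd 6 (t=66): FL=S FR=W RL=W RR=S

start t=13: FL=W FR=S RL=S RR=W
cmd 1: advance +14 → t=27, phase=(3,15,14,5) → FL=S FR=W RL=W RR=S
cmd 2: advance +12 → t=39, phase=(15,7,6,17) → FL=W FR=S RL=S RR=W
cmd 3: advance +14 → t=53, phase=(9,1,0,11) → FL=W FR=S RL=S RR=W
cmd 4: advance +1 → t=54, phase=(10,2,1,12) → FL=W FR=S RL=S RR=W
cmd 5: advance +1 → t=55, phase=(11,3,2,13) → FL=W FR=S RL=S RR=W
cmd 6: advance +11 → t=66, phase=(2,14,13,4) → FL=S FR=W RL=W RR=S


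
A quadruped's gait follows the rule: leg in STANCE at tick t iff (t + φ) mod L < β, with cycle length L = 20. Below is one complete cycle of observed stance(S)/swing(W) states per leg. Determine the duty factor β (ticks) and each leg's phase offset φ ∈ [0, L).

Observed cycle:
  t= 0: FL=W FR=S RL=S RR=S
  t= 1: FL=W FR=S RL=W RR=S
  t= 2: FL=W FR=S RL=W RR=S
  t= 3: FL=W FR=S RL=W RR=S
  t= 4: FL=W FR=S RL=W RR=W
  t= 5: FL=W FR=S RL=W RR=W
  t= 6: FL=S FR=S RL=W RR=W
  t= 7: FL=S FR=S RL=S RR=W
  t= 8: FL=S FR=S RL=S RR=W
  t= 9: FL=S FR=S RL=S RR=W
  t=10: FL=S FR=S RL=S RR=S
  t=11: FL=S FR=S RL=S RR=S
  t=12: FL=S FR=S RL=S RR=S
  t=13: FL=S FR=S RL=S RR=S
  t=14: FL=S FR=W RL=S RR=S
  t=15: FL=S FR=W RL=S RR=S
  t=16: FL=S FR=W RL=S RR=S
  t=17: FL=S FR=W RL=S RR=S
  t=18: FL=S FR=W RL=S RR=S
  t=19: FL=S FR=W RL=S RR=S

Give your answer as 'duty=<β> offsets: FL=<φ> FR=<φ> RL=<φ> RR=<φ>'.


duty β = stance ticks per leg = 14
FL: stance ticks = 14; W→S at t=6 → φ=14
FR: stance ticks = 14; W→S at t=0 → φ=0
RL: stance ticks = 14; W→S at t=7 → φ=13
RR: stance ticks = 14; W→S at t=10 → φ=10

duty=14 offsets: FL=14 FR=0 RL=13 RR=10


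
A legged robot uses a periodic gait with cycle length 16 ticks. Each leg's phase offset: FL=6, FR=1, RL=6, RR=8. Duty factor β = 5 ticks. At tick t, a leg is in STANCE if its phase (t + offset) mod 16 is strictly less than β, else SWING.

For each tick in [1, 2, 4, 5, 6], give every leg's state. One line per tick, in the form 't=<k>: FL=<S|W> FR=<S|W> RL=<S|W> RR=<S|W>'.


t=1: phase=(7,2,7,9) vs β=5 → FL=W FR=S RL=W RR=W
t=2: phase=(8,3,8,10) vs β=5 → FL=W FR=S RL=W RR=W
t=4: phase=(10,5,10,12) vs β=5 → FL=W FR=W RL=W RR=W
t=5: phase=(11,6,11,13) vs β=5 → FL=W FR=W RL=W RR=W
t=6: phase=(12,7,12,14) vs β=5 → FL=W FR=W RL=W RR=W

t=1: FL=W FR=S RL=W RR=W
t=2: FL=W FR=S RL=W RR=W
t=4: FL=W FR=W RL=W RR=W
t=5: FL=W FR=W RL=W RR=W
t=6: FL=W FR=W RL=W RR=W


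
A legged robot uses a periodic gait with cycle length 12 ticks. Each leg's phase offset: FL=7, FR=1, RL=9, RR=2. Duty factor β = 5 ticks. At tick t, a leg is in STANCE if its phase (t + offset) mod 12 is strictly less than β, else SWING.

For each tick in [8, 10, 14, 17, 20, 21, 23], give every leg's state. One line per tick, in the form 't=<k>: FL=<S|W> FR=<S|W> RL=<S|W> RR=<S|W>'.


t=8: phase=(3,9,5,10) vs β=5 → FL=S FR=W RL=W RR=W
t=10: phase=(5,11,7,0) vs β=5 → FL=W FR=W RL=W RR=S
t=14: phase=(9,3,11,4) vs β=5 → FL=W FR=S RL=W RR=S
t=17: phase=(0,6,2,7) vs β=5 → FL=S FR=W RL=S RR=W
t=20: phase=(3,9,5,10) vs β=5 → FL=S FR=W RL=W RR=W
t=21: phase=(4,10,6,11) vs β=5 → FL=S FR=W RL=W RR=W
t=23: phase=(6,0,8,1) vs β=5 → FL=W FR=S RL=W RR=S

t=8: FL=S FR=W RL=W RR=W
t=10: FL=W FR=W RL=W RR=S
t=14: FL=W FR=S RL=W RR=S
t=17: FL=S FR=W RL=S RR=W
t=20: FL=S FR=W RL=W RR=W
t=21: FL=S FR=W RL=W RR=W
t=23: FL=W FR=S RL=W RR=S


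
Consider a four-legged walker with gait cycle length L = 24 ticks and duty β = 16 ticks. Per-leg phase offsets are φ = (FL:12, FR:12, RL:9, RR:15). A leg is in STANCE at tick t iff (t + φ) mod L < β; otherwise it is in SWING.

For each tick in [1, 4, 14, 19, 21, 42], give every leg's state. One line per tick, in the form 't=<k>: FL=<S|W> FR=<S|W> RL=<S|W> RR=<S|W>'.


t=1: FL=S FR=S RL=S RR=W
t=4: FL=W FR=W RL=S RR=W
t=14: FL=S FR=S RL=W RR=S
t=19: FL=S FR=S RL=S RR=S
t=21: FL=S FR=S RL=S RR=S
t=42: FL=S FR=S RL=S RR=S

t=1: phase=(13,13,10,16) vs β=16 → FL=S FR=S RL=S RR=W
t=4: phase=(16,16,13,19) vs β=16 → FL=W FR=W RL=S RR=W
t=14: phase=(2,2,23,5) vs β=16 → FL=S FR=S RL=W RR=S
t=19: phase=(7,7,4,10) vs β=16 → FL=S FR=S RL=S RR=S
t=21: phase=(9,9,6,12) vs β=16 → FL=S FR=S RL=S RR=S
t=42: phase=(6,6,3,9) vs β=16 → FL=S FR=S RL=S RR=S


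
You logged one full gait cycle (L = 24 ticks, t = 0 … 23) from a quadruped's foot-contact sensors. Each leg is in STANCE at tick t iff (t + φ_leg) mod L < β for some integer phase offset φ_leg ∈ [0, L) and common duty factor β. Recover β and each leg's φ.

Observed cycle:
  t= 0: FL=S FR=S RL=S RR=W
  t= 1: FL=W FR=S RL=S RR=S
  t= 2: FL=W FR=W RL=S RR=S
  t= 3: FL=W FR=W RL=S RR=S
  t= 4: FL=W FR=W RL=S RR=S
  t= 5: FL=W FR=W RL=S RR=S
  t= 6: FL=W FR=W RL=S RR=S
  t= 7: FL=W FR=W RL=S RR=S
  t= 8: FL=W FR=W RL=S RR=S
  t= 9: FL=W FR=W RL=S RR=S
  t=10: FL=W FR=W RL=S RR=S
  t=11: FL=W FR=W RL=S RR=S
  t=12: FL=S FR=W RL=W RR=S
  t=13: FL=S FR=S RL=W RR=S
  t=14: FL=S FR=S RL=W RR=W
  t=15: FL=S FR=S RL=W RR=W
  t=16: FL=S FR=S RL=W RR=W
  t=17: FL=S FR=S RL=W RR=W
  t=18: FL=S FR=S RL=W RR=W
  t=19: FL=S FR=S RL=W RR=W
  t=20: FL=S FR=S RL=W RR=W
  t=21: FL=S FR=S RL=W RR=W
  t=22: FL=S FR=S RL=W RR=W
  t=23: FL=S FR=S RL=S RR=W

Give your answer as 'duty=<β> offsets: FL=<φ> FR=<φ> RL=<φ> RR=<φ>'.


duty=13 offsets: FL=12 FR=11 RL=1 RR=23

duty β = stance ticks per leg = 13
FL: stance ticks = 13; W→S at t=12 → φ=12
FR: stance ticks = 13; W→S at t=13 → φ=11
RL: stance ticks = 13; W→S at t=23 → φ=1
RR: stance ticks = 13; W→S at t=1 → φ=23


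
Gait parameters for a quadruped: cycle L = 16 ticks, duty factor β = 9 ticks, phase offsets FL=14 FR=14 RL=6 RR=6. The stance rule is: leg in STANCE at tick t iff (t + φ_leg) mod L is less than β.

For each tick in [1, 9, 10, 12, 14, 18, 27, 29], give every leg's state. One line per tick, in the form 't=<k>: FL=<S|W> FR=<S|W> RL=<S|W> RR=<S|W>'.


t=1: phase=(15,15,7,7) vs β=9 → FL=W FR=W RL=S RR=S
t=9: phase=(7,7,15,15) vs β=9 → FL=S FR=S RL=W RR=W
t=10: phase=(8,8,0,0) vs β=9 → FL=S FR=S RL=S RR=S
t=12: phase=(10,10,2,2) vs β=9 → FL=W FR=W RL=S RR=S
t=14: phase=(12,12,4,4) vs β=9 → FL=W FR=W RL=S RR=S
t=18: phase=(0,0,8,8) vs β=9 → FL=S FR=S RL=S RR=S
t=27: phase=(9,9,1,1) vs β=9 → FL=W FR=W RL=S RR=S
t=29: phase=(11,11,3,3) vs β=9 → FL=W FR=W RL=S RR=S

t=1: FL=W FR=W RL=S RR=S
t=9: FL=S FR=S RL=W RR=W
t=10: FL=S FR=S RL=S RR=S
t=12: FL=W FR=W RL=S RR=S
t=14: FL=W FR=W RL=S RR=S
t=18: FL=S FR=S RL=S RR=S
t=27: FL=W FR=W RL=S RR=S
t=29: FL=W FR=W RL=S RR=S


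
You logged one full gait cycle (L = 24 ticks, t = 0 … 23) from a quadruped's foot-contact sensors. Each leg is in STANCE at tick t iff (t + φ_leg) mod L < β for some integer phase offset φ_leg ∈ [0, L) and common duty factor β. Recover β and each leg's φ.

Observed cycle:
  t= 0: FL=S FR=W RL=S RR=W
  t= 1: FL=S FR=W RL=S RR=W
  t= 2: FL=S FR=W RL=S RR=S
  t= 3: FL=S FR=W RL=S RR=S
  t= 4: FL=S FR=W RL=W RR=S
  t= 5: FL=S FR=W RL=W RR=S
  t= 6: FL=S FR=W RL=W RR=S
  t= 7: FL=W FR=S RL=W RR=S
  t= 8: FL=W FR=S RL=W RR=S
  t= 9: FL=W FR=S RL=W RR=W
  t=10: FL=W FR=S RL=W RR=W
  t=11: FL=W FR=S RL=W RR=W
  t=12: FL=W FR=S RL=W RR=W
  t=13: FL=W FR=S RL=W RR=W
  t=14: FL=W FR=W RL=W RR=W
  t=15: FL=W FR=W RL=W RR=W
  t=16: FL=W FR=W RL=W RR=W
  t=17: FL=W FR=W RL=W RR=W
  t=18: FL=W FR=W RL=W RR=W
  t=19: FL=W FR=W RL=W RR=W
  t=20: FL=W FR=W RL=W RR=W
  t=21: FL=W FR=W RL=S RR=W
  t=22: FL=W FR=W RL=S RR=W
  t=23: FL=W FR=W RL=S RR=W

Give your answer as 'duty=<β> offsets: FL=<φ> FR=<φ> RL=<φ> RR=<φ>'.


duty=7 offsets: FL=0 FR=17 RL=3 RR=22

duty β = stance ticks per leg = 7
FL: stance ticks = 7; W→S at t=0 → φ=0
FR: stance ticks = 7; W→S at t=7 → φ=17
RL: stance ticks = 7; W→S at t=21 → φ=3
RR: stance ticks = 7; W→S at t=2 → φ=22


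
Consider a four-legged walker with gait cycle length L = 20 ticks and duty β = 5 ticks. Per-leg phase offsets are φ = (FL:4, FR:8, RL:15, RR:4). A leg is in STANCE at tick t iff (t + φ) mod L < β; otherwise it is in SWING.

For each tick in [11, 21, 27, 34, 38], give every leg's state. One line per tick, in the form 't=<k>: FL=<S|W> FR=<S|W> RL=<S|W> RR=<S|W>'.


t=11: FL=W FR=W RL=W RR=W
t=21: FL=W FR=W RL=W RR=W
t=27: FL=W FR=W RL=S RR=W
t=34: FL=W FR=S RL=W RR=W
t=38: FL=S FR=W RL=W RR=S

t=11: phase=(15,19,6,15) vs β=5 → FL=W FR=W RL=W RR=W
t=21: phase=(5,9,16,5) vs β=5 → FL=W FR=W RL=W RR=W
t=27: phase=(11,15,2,11) vs β=5 → FL=W FR=W RL=S RR=W
t=34: phase=(18,2,9,18) vs β=5 → FL=W FR=S RL=W RR=W
t=38: phase=(2,6,13,2) vs β=5 → FL=S FR=W RL=W RR=S


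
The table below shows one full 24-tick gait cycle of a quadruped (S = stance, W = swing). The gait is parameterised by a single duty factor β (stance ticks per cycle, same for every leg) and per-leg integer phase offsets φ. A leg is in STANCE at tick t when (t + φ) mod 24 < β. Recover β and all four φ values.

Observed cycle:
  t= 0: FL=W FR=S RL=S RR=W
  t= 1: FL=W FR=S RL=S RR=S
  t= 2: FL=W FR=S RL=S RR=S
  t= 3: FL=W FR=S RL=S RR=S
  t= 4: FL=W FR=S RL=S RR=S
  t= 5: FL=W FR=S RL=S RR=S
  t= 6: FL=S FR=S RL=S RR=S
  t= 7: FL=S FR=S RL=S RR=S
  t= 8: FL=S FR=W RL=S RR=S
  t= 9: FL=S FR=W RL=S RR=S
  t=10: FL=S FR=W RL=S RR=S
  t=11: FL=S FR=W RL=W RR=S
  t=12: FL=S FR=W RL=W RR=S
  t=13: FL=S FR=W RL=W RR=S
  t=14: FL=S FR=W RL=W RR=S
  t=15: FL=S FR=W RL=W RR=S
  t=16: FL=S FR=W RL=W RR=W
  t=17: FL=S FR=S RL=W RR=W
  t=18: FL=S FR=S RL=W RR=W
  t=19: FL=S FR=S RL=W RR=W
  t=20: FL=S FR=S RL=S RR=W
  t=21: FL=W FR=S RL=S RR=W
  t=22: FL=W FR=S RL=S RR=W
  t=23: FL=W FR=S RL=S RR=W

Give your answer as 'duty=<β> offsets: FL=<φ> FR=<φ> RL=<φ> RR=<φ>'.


duty β = stance ticks per leg = 15
FL: stance ticks = 15; W→S at t=6 → φ=18
FR: stance ticks = 15; W→S at t=17 → φ=7
RL: stance ticks = 15; W→S at t=20 → φ=4
RR: stance ticks = 15; W→S at t=1 → φ=23

duty=15 offsets: FL=18 FR=7 RL=4 RR=23


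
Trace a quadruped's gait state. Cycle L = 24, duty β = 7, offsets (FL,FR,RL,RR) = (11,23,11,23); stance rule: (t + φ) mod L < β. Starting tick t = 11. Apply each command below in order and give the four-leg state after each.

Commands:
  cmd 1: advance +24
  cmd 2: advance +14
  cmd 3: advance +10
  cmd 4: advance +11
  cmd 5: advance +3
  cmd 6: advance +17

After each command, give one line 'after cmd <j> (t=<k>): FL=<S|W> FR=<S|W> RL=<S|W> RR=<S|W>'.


start t=11: FL=W FR=W RL=W RR=W
cmd 1: advance +24 → t=35, phase=(22,10,22,10) → FL=W FR=W RL=W RR=W
cmd 2: advance +14 → t=49, phase=(12,0,12,0) → FL=W FR=S RL=W RR=S
cmd 3: advance +10 → t=59, phase=(22,10,22,10) → FL=W FR=W RL=W RR=W
cmd 4: advance +11 → t=70, phase=(9,21,9,21) → FL=W FR=W RL=W RR=W
cmd 5: advance +3 → t=73, phase=(12,0,12,0) → FL=W FR=S RL=W RR=S
cmd 6: advance +17 → t=90, phase=(5,17,5,17) → FL=S FR=W RL=S RR=W

after cmd 1 (t=35): FL=W FR=W RL=W RR=W
after cmd 2 (t=49): FL=W FR=S RL=W RR=S
after cmd 3 (t=59): FL=W FR=W RL=W RR=W
after cmd 4 (t=70): FL=W FR=W RL=W RR=W
after cmd 5 (t=73): FL=W FR=S RL=W RR=S
after cmd 6 (t=90): FL=S FR=W RL=S RR=W


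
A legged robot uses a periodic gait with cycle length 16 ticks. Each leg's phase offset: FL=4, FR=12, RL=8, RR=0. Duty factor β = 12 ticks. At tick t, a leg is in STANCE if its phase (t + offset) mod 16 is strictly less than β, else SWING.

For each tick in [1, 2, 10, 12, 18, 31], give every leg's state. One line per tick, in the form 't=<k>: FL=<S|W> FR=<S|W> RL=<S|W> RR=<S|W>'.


t=1: phase=(5,13,9,1) vs β=12 → FL=S FR=W RL=S RR=S
t=2: phase=(6,14,10,2) vs β=12 → FL=S FR=W RL=S RR=S
t=10: phase=(14,6,2,10) vs β=12 → FL=W FR=S RL=S RR=S
t=12: phase=(0,8,4,12) vs β=12 → FL=S FR=S RL=S RR=W
t=18: phase=(6,14,10,2) vs β=12 → FL=S FR=W RL=S RR=S
t=31: phase=(3,11,7,15) vs β=12 → FL=S FR=S RL=S RR=W

t=1: FL=S FR=W RL=S RR=S
t=2: FL=S FR=W RL=S RR=S
t=10: FL=W FR=S RL=S RR=S
t=12: FL=S FR=S RL=S RR=W
t=18: FL=S FR=W RL=S RR=S
t=31: FL=S FR=S RL=S RR=W


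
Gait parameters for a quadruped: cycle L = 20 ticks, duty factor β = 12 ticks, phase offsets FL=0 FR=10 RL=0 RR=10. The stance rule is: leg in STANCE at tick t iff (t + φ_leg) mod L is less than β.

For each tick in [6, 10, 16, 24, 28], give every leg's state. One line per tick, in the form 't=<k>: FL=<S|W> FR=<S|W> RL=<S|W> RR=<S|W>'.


t=6: phase=(6,16,6,16) vs β=12 → FL=S FR=W RL=S RR=W
t=10: phase=(10,0,10,0) vs β=12 → FL=S FR=S RL=S RR=S
t=16: phase=(16,6,16,6) vs β=12 → FL=W FR=S RL=W RR=S
t=24: phase=(4,14,4,14) vs β=12 → FL=S FR=W RL=S RR=W
t=28: phase=(8,18,8,18) vs β=12 → FL=S FR=W RL=S RR=W

t=6: FL=S FR=W RL=S RR=W
t=10: FL=S FR=S RL=S RR=S
t=16: FL=W FR=S RL=W RR=S
t=24: FL=S FR=W RL=S RR=W
t=28: FL=S FR=W RL=S RR=W


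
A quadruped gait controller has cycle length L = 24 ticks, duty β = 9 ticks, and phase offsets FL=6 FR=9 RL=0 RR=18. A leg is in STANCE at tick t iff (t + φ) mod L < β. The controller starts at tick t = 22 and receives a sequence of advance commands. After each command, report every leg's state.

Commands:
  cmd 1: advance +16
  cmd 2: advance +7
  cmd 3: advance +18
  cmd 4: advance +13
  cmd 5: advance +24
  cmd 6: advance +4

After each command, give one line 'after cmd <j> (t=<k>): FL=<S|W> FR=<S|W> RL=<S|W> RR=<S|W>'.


after cmd 1 (t=38): FL=W FR=W RL=W RR=S
after cmd 2 (t=45): FL=S FR=S RL=W RR=W
after cmd 3 (t=63): FL=W FR=S RL=W RR=W
after cmd 4 (t=76): FL=W FR=W RL=S RR=W
after cmd 5 (t=100): FL=W FR=W RL=S RR=W
after cmd 6 (t=104): FL=W FR=W RL=S RR=S

start t=22: FL=S FR=S RL=W RR=W
cmd 1: advance +16 → t=38, phase=(20,23,14,8) → FL=W FR=W RL=W RR=S
cmd 2: advance +7 → t=45, phase=(3,6,21,15) → FL=S FR=S RL=W RR=W
cmd 3: advance +18 → t=63, phase=(21,0,15,9) → FL=W FR=S RL=W RR=W
cmd 4: advance +13 → t=76, phase=(10,13,4,22) → FL=W FR=W RL=S RR=W
cmd 5: advance +24 → t=100, phase=(10,13,4,22) → FL=W FR=W RL=S RR=W
cmd 6: advance +4 → t=104, phase=(14,17,8,2) → FL=W FR=W RL=S RR=S


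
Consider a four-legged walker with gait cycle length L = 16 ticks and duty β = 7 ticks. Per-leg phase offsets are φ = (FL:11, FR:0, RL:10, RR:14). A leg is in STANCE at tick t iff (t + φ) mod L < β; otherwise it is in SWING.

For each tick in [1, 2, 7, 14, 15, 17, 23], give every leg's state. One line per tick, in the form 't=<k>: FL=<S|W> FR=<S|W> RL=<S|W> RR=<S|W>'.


t=1: phase=(12,1,11,15) vs β=7 → FL=W FR=S RL=W RR=W
t=2: phase=(13,2,12,0) vs β=7 → FL=W FR=S RL=W RR=S
t=7: phase=(2,7,1,5) vs β=7 → FL=S FR=W RL=S RR=S
t=14: phase=(9,14,8,12) vs β=7 → FL=W FR=W RL=W RR=W
t=15: phase=(10,15,9,13) vs β=7 → FL=W FR=W RL=W RR=W
t=17: phase=(12,1,11,15) vs β=7 → FL=W FR=S RL=W RR=W
t=23: phase=(2,7,1,5) vs β=7 → FL=S FR=W RL=S RR=S

t=1: FL=W FR=S RL=W RR=W
t=2: FL=W FR=S RL=W RR=S
t=7: FL=S FR=W RL=S RR=S
t=14: FL=W FR=W RL=W RR=W
t=15: FL=W FR=W RL=W RR=W
t=17: FL=W FR=S RL=W RR=W
t=23: FL=S FR=W RL=S RR=S


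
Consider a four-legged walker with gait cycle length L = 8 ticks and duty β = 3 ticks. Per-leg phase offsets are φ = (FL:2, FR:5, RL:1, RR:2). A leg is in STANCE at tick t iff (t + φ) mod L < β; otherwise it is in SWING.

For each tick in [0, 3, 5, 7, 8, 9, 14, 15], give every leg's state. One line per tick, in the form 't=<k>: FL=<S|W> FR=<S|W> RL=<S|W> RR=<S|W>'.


t=0: FL=S FR=W RL=S RR=S
t=3: FL=W FR=S RL=W RR=W
t=5: FL=W FR=S RL=W RR=W
t=7: FL=S FR=W RL=S RR=S
t=8: FL=S FR=W RL=S RR=S
t=9: FL=W FR=W RL=S RR=W
t=14: FL=S FR=W RL=W RR=S
t=15: FL=S FR=W RL=S RR=S

t=0: phase=(2,5,1,2) vs β=3 → FL=S FR=W RL=S RR=S
t=3: phase=(5,0,4,5) vs β=3 → FL=W FR=S RL=W RR=W
t=5: phase=(7,2,6,7) vs β=3 → FL=W FR=S RL=W RR=W
t=7: phase=(1,4,0,1) vs β=3 → FL=S FR=W RL=S RR=S
t=8: phase=(2,5,1,2) vs β=3 → FL=S FR=W RL=S RR=S
t=9: phase=(3,6,2,3) vs β=3 → FL=W FR=W RL=S RR=W
t=14: phase=(0,3,7,0) vs β=3 → FL=S FR=W RL=W RR=S
t=15: phase=(1,4,0,1) vs β=3 → FL=S FR=W RL=S RR=S


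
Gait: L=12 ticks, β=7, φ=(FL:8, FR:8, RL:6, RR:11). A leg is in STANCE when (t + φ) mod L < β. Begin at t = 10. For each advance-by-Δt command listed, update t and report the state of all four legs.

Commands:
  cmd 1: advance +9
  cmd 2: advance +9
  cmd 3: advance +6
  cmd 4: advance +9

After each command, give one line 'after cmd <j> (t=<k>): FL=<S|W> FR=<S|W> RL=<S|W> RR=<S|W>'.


after cmd 1 (t=19): FL=S FR=S RL=S RR=S
after cmd 2 (t=28): FL=S FR=S RL=W RR=S
after cmd 3 (t=34): FL=S FR=S RL=S RR=W
after cmd 4 (t=43): FL=S FR=S RL=S RR=S

start t=10: FL=S FR=S RL=S RR=W
cmd 1: advance +9 → t=19, phase=(3,3,1,6) → FL=S FR=S RL=S RR=S
cmd 2: advance +9 → t=28, phase=(0,0,10,3) → FL=S FR=S RL=W RR=S
cmd 3: advance +6 → t=34, phase=(6,6,4,9) → FL=S FR=S RL=S RR=W
cmd 4: advance +9 → t=43, phase=(3,3,1,6) → FL=S FR=S RL=S RR=S


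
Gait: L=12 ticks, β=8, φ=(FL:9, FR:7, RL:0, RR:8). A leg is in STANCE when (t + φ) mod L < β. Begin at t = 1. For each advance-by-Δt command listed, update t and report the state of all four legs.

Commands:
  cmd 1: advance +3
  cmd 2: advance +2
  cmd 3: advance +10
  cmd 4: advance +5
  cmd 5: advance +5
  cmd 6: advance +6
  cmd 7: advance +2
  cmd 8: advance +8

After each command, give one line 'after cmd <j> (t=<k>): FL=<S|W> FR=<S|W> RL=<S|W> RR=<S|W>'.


start t=1: FL=W FR=W RL=S RR=W
cmd 1: advance +3 → t=4, phase=(1,11,4,0) → FL=S FR=W RL=S RR=S
cmd 2: advance +2 → t=6, phase=(3,1,6,2) → FL=S FR=S RL=S RR=S
cmd 3: advance +10 → t=16, phase=(1,11,4,0) → FL=S FR=W RL=S RR=S
cmd 4: advance +5 → t=21, phase=(6,4,9,5) → FL=S FR=S RL=W RR=S
cmd 5: advance +5 → t=26, phase=(11,9,2,10) → FL=W FR=W RL=S RR=W
cmd 6: advance +6 → t=32, phase=(5,3,8,4) → FL=S FR=S RL=W RR=S
cmd 7: advance +2 → t=34, phase=(7,5,10,6) → FL=S FR=S RL=W RR=S
cmd 8: advance +8 → t=42, phase=(3,1,6,2) → FL=S FR=S RL=S RR=S

after cmd 1 (t=4): FL=S FR=W RL=S RR=S
after cmd 2 (t=6): FL=S FR=S RL=S RR=S
after cmd 3 (t=16): FL=S FR=W RL=S RR=S
after cmd 4 (t=21): FL=S FR=S RL=W RR=S
after cmd 5 (t=26): FL=W FR=W RL=S RR=W
after cmd 6 (t=32): FL=S FR=S RL=W RR=S
after cmd 7 (t=34): FL=S FR=S RL=W RR=S
after cmd 8 (t=42): FL=S FR=S RL=S RR=S


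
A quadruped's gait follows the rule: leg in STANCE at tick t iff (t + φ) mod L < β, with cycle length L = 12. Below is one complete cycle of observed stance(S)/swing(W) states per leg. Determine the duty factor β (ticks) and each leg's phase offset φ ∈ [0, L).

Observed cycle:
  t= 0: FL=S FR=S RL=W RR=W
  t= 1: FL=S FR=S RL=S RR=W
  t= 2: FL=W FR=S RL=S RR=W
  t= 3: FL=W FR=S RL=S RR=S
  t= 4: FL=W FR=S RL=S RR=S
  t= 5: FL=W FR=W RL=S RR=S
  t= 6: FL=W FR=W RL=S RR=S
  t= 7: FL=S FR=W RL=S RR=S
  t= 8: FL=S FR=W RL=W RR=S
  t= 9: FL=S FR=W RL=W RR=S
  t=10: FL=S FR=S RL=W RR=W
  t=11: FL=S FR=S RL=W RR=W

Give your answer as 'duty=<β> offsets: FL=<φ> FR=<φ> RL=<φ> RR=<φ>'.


duty=7 offsets: FL=5 FR=2 RL=11 RR=9

duty β = stance ticks per leg = 7
FL: stance ticks = 7; W→S at t=7 → φ=5
FR: stance ticks = 7; W→S at t=10 → φ=2
RL: stance ticks = 7; W→S at t=1 → φ=11
RR: stance ticks = 7; W→S at t=3 → φ=9


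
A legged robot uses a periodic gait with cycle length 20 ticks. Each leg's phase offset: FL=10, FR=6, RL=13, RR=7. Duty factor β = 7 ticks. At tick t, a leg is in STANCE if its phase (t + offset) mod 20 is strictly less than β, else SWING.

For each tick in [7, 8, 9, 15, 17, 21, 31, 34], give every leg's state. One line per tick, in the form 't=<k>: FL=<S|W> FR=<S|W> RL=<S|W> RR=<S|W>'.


t=7: phase=(17,13,0,14) vs β=7 → FL=W FR=W RL=S RR=W
t=8: phase=(18,14,1,15) vs β=7 → FL=W FR=W RL=S RR=W
t=9: phase=(19,15,2,16) vs β=7 → FL=W FR=W RL=S RR=W
t=15: phase=(5,1,8,2) vs β=7 → FL=S FR=S RL=W RR=S
t=17: phase=(7,3,10,4) vs β=7 → FL=W FR=S RL=W RR=S
t=21: phase=(11,7,14,8) vs β=7 → FL=W FR=W RL=W RR=W
t=31: phase=(1,17,4,18) vs β=7 → FL=S FR=W RL=S RR=W
t=34: phase=(4,0,7,1) vs β=7 → FL=S FR=S RL=W RR=S

t=7: FL=W FR=W RL=S RR=W
t=8: FL=W FR=W RL=S RR=W
t=9: FL=W FR=W RL=S RR=W
t=15: FL=S FR=S RL=W RR=S
t=17: FL=W FR=S RL=W RR=S
t=21: FL=W FR=W RL=W RR=W
t=31: FL=S FR=W RL=S RR=W
t=34: FL=S FR=S RL=W RR=S


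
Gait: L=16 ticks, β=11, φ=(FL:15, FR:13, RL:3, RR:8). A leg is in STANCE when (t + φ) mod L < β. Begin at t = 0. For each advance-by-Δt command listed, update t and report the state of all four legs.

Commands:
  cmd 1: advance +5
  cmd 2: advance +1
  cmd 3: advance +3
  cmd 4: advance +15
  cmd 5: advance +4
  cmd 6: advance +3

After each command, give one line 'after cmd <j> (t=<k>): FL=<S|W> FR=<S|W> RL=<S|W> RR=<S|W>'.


start t=0: FL=W FR=W RL=S RR=S
cmd 1: advance +5 → t=5, phase=(4,2,8,13) → FL=S FR=S RL=S RR=W
cmd 2: advance +1 → t=6, phase=(5,3,9,14) → FL=S FR=S RL=S RR=W
cmd 3: advance +3 → t=9, phase=(8,6,12,1) → FL=S FR=S RL=W RR=S
cmd 4: advance +15 → t=24, phase=(7,5,11,0) → FL=S FR=S RL=W RR=S
cmd 5: advance +4 → t=28, phase=(11,9,15,4) → FL=W FR=S RL=W RR=S
cmd 6: advance +3 → t=31, phase=(14,12,2,7) → FL=W FR=W RL=S RR=S

after cmd 1 (t=5): FL=S FR=S RL=S RR=W
after cmd 2 (t=6): FL=S FR=S RL=S RR=W
after cmd 3 (t=9): FL=S FR=S RL=W RR=S
after cmd 4 (t=24): FL=S FR=S RL=W RR=S
after cmd 5 (t=28): FL=W FR=S RL=W RR=S
after cmd 6 (t=31): FL=W FR=W RL=S RR=S


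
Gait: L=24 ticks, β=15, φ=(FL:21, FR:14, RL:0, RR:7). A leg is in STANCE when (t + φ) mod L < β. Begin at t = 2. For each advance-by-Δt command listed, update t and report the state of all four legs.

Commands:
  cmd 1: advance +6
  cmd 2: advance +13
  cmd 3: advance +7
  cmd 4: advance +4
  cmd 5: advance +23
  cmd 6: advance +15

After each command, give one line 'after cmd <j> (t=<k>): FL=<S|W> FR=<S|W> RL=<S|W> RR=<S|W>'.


after cmd 1 (t=8): FL=S FR=W RL=S RR=W
after cmd 2 (t=21): FL=W FR=S RL=W RR=S
after cmd 3 (t=28): FL=S FR=W RL=S RR=S
after cmd 4 (t=32): FL=S FR=W RL=S RR=W
after cmd 5 (t=55): FL=S FR=W RL=S RR=S
after cmd 6 (t=70): FL=W FR=S RL=W RR=S

start t=2: FL=W FR=W RL=S RR=S
cmd 1: advance +6 → t=8, phase=(5,22,8,15) → FL=S FR=W RL=S RR=W
cmd 2: advance +13 → t=21, phase=(18,11,21,4) → FL=W FR=S RL=W RR=S
cmd 3: advance +7 → t=28, phase=(1,18,4,11) → FL=S FR=W RL=S RR=S
cmd 4: advance +4 → t=32, phase=(5,22,8,15) → FL=S FR=W RL=S RR=W
cmd 5: advance +23 → t=55, phase=(4,21,7,14) → FL=S FR=W RL=S RR=S
cmd 6: advance +15 → t=70, phase=(19,12,22,5) → FL=W FR=S RL=W RR=S


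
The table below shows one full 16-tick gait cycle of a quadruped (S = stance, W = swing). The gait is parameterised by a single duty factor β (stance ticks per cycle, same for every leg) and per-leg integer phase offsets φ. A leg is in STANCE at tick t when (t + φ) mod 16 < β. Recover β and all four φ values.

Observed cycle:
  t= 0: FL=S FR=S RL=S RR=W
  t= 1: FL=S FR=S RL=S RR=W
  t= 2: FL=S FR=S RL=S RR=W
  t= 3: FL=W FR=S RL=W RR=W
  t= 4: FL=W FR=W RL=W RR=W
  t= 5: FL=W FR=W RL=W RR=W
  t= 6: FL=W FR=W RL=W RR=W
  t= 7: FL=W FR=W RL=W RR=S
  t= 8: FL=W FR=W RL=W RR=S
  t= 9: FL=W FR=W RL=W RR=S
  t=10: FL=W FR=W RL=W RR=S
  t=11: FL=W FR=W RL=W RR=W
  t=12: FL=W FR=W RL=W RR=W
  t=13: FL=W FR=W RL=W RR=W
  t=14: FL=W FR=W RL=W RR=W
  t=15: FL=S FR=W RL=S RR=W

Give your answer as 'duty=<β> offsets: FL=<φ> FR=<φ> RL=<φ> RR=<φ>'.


duty β = stance ticks per leg = 4
FL: stance ticks = 4; W→S at t=15 → φ=1
FR: stance ticks = 4; W→S at t=0 → φ=0
RL: stance ticks = 4; W→S at t=15 → φ=1
RR: stance ticks = 4; W→S at t=7 → φ=9

duty=4 offsets: FL=1 FR=0 RL=1 RR=9


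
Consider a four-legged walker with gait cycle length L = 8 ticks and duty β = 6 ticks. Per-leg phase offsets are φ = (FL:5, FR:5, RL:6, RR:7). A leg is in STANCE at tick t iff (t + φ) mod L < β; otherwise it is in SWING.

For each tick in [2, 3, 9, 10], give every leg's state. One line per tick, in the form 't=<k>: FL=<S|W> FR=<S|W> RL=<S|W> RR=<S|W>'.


t=2: FL=W FR=W RL=S RR=S
t=3: FL=S FR=S RL=S RR=S
t=9: FL=W FR=W RL=W RR=S
t=10: FL=W FR=W RL=S RR=S

t=2: phase=(7,7,0,1) vs β=6 → FL=W FR=W RL=S RR=S
t=3: phase=(0,0,1,2) vs β=6 → FL=S FR=S RL=S RR=S
t=9: phase=(6,6,7,0) vs β=6 → FL=W FR=W RL=W RR=S
t=10: phase=(7,7,0,1) vs β=6 → FL=W FR=W RL=S RR=S


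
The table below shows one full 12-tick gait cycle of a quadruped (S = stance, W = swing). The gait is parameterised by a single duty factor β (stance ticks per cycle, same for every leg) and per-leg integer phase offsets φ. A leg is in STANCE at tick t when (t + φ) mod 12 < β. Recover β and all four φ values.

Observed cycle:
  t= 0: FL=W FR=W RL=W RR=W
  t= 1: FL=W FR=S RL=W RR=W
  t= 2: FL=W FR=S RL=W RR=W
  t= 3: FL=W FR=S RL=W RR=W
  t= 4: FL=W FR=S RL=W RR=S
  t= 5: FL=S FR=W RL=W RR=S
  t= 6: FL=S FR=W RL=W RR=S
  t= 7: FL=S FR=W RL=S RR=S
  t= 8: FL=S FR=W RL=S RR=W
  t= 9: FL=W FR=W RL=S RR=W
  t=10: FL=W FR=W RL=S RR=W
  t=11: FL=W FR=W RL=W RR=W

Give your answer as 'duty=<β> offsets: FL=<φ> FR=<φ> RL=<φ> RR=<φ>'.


duty β = stance ticks per leg = 4
FL: stance ticks = 4; W→S at t=5 → φ=7
FR: stance ticks = 4; W→S at t=1 → φ=11
RL: stance ticks = 4; W→S at t=7 → φ=5
RR: stance ticks = 4; W→S at t=4 → φ=8

duty=4 offsets: FL=7 FR=11 RL=5 RR=8


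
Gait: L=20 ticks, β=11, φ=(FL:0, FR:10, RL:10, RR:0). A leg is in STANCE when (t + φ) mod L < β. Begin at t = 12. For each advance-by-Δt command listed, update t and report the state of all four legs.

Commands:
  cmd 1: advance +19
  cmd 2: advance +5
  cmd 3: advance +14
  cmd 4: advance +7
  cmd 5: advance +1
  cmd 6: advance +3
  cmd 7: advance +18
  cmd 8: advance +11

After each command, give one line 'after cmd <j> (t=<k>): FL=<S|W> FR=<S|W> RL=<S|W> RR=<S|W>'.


start t=12: FL=W FR=S RL=S RR=W
cmd 1: advance +19 → t=31, phase=(11,1,1,11) → FL=W FR=S RL=S RR=W
cmd 2: advance +5 → t=36, phase=(16,6,6,16) → FL=W FR=S RL=S RR=W
cmd 3: advance +14 → t=50, phase=(10,0,0,10) → FL=S FR=S RL=S RR=S
cmd 4: advance +7 → t=57, phase=(17,7,7,17) → FL=W FR=S RL=S RR=W
cmd 5: advance +1 → t=58, phase=(18,8,8,18) → FL=W FR=S RL=S RR=W
cmd 6: advance +3 → t=61, phase=(1,11,11,1) → FL=S FR=W RL=W RR=S
cmd 7: advance +18 → t=79, phase=(19,9,9,19) → FL=W FR=S RL=S RR=W
cmd 8: advance +11 → t=90, phase=(10,0,0,10) → FL=S FR=S RL=S RR=S

after cmd 1 (t=31): FL=W FR=S RL=S RR=W
after cmd 2 (t=36): FL=W FR=S RL=S RR=W
after cmd 3 (t=50): FL=S FR=S RL=S RR=S
after cmd 4 (t=57): FL=W FR=S RL=S RR=W
after cmd 5 (t=58): FL=W FR=S RL=S RR=W
after cmd 6 (t=61): FL=S FR=W RL=W RR=S
after cmd 7 (t=79): FL=W FR=S RL=S RR=W
after cmd 8 (t=90): FL=S FR=S RL=S RR=S


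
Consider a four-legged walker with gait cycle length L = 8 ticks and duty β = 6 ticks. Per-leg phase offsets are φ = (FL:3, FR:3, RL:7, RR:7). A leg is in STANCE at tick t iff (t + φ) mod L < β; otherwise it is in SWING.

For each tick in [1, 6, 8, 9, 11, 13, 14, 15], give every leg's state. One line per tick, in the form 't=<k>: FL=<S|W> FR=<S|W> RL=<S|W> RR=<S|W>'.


t=1: phase=(4,4,0,0) vs β=6 → FL=S FR=S RL=S RR=S
t=6: phase=(1,1,5,5) vs β=6 → FL=S FR=S RL=S RR=S
t=8: phase=(3,3,7,7) vs β=6 → FL=S FR=S RL=W RR=W
t=9: phase=(4,4,0,0) vs β=6 → FL=S FR=S RL=S RR=S
t=11: phase=(6,6,2,2) vs β=6 → FL=W FR=W RL=S RR=S
t=13: phase=(0,0,4,4) vs β=6 → FL=S FR=S RL=S RR=S
t=14: phase=(1,1,5,5) vs β=6 → FL=S FR=S RL=S RR=S
t=15: phase=(2,2,6,6) vs β=6 → FL=S FR=S RL=W RR=W

t=1: FL=S FR=S RL=S RR=S
t=6: FL=S FR=S RL=S RR=S
t=8: FL=S FR=S RL=W RR=W
t=9: FL=S FR=S RL=S RR=S
t=11: FL=W FR=W RL=S RR=S
t=13: FL=S FR=S RL=S RR=S
t=14: FL=S FR=S RL=S RR=S
t=15: FL=S FR=S RL=W RR=W
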